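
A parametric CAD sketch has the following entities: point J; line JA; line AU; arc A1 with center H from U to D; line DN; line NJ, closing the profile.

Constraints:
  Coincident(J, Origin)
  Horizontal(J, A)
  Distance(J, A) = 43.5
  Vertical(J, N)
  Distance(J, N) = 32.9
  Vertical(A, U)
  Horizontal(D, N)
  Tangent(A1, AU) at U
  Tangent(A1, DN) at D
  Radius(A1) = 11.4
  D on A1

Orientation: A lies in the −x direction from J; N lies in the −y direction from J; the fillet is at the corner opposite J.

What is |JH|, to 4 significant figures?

38.63

J is at the origin; J and A share the same y with |JA| = 43.5 and A on the −x side, so A = (-43.50, 0.000). J and N share the same x with |JN| = 32.9 and N on the −y side, so N = (0.000, -32.90). The virtual corner opposite J is at (-43.50, -32.90). A1 meets AU tangentially, so HU is at right angles to AU and since A1 is tangent to DN there, HD ⟂ DN, with radius 11.4, so the center H sits 11.4 in from both sides at H = (-32.10, -21.50). Then |JH| = |H − J| = 38.63.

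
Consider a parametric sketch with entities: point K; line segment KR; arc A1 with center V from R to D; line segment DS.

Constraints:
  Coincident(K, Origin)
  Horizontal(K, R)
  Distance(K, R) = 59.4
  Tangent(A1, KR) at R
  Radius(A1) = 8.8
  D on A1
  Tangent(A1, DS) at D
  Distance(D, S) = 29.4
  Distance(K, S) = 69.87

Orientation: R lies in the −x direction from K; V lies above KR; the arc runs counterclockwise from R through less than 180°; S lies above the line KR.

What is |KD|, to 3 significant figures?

52.0

K is at the origin; KR is horizontal with |KR| = 59.4 and R on the −x side, so R = (-59.4, 0.00). Tangency of A1 to KR means the radius VR is perpendicular to KR, so V = R + (0, 8.8) = (-59.4, 8.80). Since VD ⟂ DS (tangency), |VS| = √(8.8² + 29.4²) = 30.7 regardless of where D sits on A1. So S lies on both circle(K, 69.87) and circle(V, 30.7); the above-KR intersection is S = (-57.7, 39.4). D is the foot of the tangent from S: D = (-50.8, 10.8).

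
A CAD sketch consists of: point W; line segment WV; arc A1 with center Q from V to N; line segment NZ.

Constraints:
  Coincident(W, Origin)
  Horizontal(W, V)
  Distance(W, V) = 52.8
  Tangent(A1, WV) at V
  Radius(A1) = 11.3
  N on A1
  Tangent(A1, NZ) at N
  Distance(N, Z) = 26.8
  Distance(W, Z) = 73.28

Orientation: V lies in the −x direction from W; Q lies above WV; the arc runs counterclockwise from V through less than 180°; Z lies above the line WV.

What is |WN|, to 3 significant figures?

48.2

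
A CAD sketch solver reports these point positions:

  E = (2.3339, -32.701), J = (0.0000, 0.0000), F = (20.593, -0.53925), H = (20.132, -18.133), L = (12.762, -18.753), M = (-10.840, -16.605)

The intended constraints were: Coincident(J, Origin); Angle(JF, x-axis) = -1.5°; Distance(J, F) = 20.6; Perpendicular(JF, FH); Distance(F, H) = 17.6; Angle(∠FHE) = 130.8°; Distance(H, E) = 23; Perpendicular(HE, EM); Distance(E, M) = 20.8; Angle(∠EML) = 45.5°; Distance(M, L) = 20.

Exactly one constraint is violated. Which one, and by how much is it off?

Distance(M, L) = 20 — off by 3.70.

J = (0.00, 0.00) ✓; JF at -1.500° ✓; |JF| = 20.60 ✓; ∠(JF, FH) = 90.00° ✓; |FH| = 17.60 ✓; ∠FHE = 130.8° ✓; |HE| = 23.00 ✓; ∠(HE, EM) = 90.00° ✓; |EM| = 20.80 ✓; ∠EML = 45.50° ✓; |ML| = 23.70 ✗.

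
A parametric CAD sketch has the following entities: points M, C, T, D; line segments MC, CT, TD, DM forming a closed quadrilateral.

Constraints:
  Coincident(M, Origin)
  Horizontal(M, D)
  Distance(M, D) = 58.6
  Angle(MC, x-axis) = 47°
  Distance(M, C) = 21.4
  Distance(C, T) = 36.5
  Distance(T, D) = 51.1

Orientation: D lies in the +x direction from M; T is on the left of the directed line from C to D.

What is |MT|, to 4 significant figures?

57.77

M is at the origin; M and D share the same y with |MD| = 58.6 and D in +x, so D = (58.6, 0). MC runs at 47.0° with |MC| = 21.4, so C = (14.59, 15.65). T is determined by |CT| = 36.5 and |TD| = 51.1 together: it lies at the intersection of circle(C, 36.5) and circle(D, 51.1). With |CD| = 46.71, the foot of the radical line on CD is 9.661 from C and the perpendicular offset is √(36.5² − 9.661²) = 35.20. Taking the left-of-CD solution: T = (35.49, 45.58).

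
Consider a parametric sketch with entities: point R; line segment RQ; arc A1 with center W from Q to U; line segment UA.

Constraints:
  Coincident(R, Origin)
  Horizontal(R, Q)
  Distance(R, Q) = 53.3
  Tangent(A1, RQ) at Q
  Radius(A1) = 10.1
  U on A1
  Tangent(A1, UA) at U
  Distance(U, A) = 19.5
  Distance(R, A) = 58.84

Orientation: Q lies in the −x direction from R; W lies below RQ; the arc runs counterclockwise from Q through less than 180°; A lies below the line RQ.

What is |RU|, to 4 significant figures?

63.45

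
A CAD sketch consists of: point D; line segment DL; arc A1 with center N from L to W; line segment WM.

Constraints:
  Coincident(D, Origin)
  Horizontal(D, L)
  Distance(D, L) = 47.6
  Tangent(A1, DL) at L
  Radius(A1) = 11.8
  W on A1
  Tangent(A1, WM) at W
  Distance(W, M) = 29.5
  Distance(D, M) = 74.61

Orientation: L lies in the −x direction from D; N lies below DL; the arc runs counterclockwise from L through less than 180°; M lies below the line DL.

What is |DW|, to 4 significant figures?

60.15

Checks: |NW| = 11.80 ✓; ∠(NW, WM) = 90.00° ✓; |WM| = 29.50 ✓; |DM| = 74.61 ✓.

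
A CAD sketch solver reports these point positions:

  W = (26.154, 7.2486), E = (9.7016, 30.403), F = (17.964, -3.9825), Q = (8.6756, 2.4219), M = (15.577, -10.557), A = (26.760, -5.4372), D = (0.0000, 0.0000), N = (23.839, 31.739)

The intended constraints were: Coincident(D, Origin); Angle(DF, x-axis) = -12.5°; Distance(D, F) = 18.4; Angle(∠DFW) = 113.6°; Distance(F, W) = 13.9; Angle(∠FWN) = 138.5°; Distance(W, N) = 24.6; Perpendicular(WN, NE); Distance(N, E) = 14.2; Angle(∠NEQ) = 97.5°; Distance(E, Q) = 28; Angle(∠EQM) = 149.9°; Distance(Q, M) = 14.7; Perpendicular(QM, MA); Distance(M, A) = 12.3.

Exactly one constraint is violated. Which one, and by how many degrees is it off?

Perpendicular(QM, MA) — off by 3.40°.

D = (0.00, 0.00) ✓; DF at -12.50° ✓; |DF| = 18.40 ✓; ∠DFW = 113.6° ✓; |FW| = 13.90 ✓; ∠FWN = 138.5° ✓; |WN| = 24.60 ✓; ∠(WN, NE) = 90.00° ✓; |NE| = 14.20 ✓; ∠NEQ = 97.50° ✓; |EQ| = 28.00 ✓; ∠EQM = 149.9° ✓; |QM| = 14.70 ✓; ∠(QM, MA) = 86.60° ✗; |MA| = 12.30 ✓.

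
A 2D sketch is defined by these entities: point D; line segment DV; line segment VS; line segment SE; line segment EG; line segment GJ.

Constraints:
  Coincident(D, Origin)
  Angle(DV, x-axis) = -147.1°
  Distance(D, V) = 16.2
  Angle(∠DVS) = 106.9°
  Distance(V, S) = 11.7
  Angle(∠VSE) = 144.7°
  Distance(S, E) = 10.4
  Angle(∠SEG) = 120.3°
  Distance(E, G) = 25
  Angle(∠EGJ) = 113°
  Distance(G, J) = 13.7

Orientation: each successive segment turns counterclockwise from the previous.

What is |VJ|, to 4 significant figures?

35.50

D is at the origin; DV runs at -147.1° with length 16.2, so V = (-13.60, -8.799). ∠DVS = 106.9° gives VS at -74.00° from the x-axis; with |VS| = 11.7, S = (-10.38, -20.05). ∠VSE = 144.7° gives SE at -38.70° from the x-axis; with |SE| = 10.4, E = (-2.260, -26.55). ∠SEG = 120.3° gives EG at 21.00° from the x-axis; with |EG| = 25.0, G = (21.08, -17.59). ∠EGJ = 113.0° gives GJ at 88.00° from the x-axis; with |GJ| = 13.7, J = (21.56, -3.898). Then |VJ| = |J − V| = 35.50.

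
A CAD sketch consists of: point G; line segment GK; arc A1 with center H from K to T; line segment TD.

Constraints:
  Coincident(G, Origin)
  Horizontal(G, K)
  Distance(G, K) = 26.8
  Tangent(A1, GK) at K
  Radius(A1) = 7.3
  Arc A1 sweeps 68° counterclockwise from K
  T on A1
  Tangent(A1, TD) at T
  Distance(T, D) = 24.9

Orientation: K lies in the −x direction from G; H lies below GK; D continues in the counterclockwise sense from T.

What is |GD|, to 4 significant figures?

51.04

On A1, K sits at bearing 90° from H; a 68° counterclockwise sweep puts T at bearing 158°, so T = H + 7.3·(cos 158°, sin 158°) = (-33.57, -4.565). A1 meets TD tangentially, so HT is at right angles to TD, so TD runs along (−sin 158°, cos 158°); with |TD| = 24.9, D = (-42.90, -27.65). Then |GD| = |D − G| = 51.04.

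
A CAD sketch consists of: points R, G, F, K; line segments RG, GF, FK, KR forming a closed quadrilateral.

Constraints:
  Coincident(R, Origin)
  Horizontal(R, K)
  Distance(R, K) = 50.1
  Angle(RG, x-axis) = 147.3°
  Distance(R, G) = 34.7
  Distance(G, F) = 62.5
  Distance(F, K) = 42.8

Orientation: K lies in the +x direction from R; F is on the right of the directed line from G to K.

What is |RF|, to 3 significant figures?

29.4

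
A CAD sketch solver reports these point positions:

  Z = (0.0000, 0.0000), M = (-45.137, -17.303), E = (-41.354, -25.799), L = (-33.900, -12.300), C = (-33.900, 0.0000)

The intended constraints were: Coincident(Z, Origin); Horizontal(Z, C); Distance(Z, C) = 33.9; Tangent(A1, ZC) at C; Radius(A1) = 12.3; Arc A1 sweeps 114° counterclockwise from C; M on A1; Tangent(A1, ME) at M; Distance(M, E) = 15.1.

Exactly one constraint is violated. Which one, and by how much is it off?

Distance(M, E) = 15.1 — off by 5.80.

Z = (0.00, 0.00) ✓; Z.y = 0.00, C.y = 0.00 ✓; |ZC| = 33.90 ✓; ∠(LC, CZ) = 90.00° ✓; |LC| = 12.30 ✓; bearing(L→M) − bearing(L→C) = 114.0° ✓; |LM| = 12.30 ✓; ∠(LM, ME) = 90.00° ✓; |ME| = 9.300 ✗.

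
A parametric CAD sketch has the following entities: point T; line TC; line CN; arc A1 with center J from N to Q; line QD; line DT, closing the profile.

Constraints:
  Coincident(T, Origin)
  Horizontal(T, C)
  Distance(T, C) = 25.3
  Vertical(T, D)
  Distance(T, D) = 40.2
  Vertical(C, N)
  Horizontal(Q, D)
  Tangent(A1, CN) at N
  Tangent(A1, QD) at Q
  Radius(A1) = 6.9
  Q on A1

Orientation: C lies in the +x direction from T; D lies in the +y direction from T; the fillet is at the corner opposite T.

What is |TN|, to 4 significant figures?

41.82

T is at the origin; TC is horizontal with |TC| = 25.3 and C on the +x side, so C = (25.30, 0.000). T and D share the same x with |TD| = 40.2 and D on the +y side, so D = (0.000, 40.20). The virtual corner opposite T is at (25.30, 40.20). Tangency of A1 to CN means the radius JN is perpendicular to CN and A1 meets QD tangentially, so JQ is at right angles to QD, with radius 6.9, so the center J sits 6.9 in from both sides at J = (18.40, 33.30). That places the tangent points at N = (25.30, 33.30) on CN and Q = (18.40, 40.20) on QD. Then |TN| = |N − T| = 41.82.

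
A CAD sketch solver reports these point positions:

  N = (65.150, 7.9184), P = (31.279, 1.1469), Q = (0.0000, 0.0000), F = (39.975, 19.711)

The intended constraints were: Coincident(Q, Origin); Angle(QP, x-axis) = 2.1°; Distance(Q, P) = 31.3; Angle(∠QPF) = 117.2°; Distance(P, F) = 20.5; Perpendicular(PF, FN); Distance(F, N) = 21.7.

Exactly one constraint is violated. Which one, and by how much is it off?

Distance(F, N) = 21.7 — off by 6.10.

Q = (0.00, 0.00) ✓; QP at 2.100° ✓; |QP| = 31.30 ✓; ∠QPF = 117.2° ✓; |PF| = 20.50 ✓; ∠(PF, FN) = 90.00° ✓; |FN| = 27.80 ✗.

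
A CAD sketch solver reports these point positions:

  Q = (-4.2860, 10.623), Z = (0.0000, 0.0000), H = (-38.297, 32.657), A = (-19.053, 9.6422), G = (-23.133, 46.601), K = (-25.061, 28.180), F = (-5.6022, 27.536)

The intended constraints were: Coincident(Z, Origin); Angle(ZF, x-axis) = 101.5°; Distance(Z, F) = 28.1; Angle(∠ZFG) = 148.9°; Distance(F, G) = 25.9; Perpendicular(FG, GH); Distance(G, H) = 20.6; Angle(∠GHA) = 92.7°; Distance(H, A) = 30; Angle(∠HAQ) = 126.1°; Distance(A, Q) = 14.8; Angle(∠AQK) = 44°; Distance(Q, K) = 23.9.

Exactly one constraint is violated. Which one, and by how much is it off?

Distance(Q, K) = 23.9 — off by 3.30.

Z = (0.00, 0.00) ✓; ZF at 101.5° ✓; |ZF| = 28.10 ✓; ∠ZFG = 148.9° ✓; |FG| = 25.90 ✓; ∠(FG, GH) = 90.00° ✓; |GH| = 20.60 ✓; ∠GHA = 92.70° ✓; |HA| = 30.00 ✓; ∠HAQ = 126.1° ✓; |AQ| = 14.80 ✓; ∠AQK = 44.00° ✓; |QK| = 27.20 ✗.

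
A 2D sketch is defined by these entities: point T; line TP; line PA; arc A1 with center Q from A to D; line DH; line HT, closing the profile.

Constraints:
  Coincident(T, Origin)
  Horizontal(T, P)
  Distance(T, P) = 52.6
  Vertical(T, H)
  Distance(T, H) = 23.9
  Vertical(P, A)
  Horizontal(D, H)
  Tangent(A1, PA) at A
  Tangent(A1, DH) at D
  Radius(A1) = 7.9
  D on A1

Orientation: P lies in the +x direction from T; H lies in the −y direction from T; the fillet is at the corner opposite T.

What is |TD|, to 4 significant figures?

50.69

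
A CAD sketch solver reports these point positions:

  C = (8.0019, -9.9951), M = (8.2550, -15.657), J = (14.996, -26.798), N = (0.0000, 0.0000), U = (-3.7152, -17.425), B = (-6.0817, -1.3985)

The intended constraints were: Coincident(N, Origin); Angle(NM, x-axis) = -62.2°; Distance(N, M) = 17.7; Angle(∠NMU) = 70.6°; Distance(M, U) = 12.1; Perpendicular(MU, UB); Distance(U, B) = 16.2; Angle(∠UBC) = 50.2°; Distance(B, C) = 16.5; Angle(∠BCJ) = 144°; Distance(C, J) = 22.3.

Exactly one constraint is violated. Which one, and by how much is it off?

Distance(C, J) = 22.3 — off by 4.10.

N = (0.00, 0.00) ✓; NM at -62.20° ✓; |NM| = 17.70 ✓; ∠NMU = 70.60° ✓; |MU| = 12.10 ✓; ∠(MU, UB) = 90.00° ✓; |UB| = 16.20 ✓; ∠UBC = 50.20° ✓; |BC| = 16.50 ✓; ∠BCJ = 144.0° ✓; |CJ| = 18.20 ✗.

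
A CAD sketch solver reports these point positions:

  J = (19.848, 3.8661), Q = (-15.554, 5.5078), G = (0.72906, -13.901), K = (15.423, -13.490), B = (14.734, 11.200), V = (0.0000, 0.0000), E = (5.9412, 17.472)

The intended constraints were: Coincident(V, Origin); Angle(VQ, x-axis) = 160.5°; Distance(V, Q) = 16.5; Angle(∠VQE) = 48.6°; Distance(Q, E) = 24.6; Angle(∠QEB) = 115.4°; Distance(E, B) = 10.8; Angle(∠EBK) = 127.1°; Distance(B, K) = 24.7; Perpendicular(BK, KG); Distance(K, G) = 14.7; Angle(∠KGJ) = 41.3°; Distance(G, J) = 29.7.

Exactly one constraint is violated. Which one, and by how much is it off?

Distance(G, J) = 29.7 — off by 3.60.

V = (0.00, 0.00) ✓; VQ at 160.5° ✓; |VQ| = 16.50 ✓; ∠VQE = 48.60° ✓; |QE| = 24.60 ✓; ∠QEB = 115.4° ✓; |EB| = 10.80 ✓; ∠EBK = 127.1° ✓; |BK| = 24.70 ✓; ∠(BK, KG) = 90.00° ✓; |KG| = 14.70 ✓; ∠KGJ = 41.30° ✓; |GJ| = 26.10 ✗.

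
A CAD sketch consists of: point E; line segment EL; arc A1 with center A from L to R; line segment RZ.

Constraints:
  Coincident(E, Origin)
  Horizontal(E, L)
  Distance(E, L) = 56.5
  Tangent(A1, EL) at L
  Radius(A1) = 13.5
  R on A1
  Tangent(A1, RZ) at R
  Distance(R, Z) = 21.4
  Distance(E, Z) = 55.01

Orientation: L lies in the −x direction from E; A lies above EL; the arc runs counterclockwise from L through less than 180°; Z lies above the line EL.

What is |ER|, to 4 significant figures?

45.01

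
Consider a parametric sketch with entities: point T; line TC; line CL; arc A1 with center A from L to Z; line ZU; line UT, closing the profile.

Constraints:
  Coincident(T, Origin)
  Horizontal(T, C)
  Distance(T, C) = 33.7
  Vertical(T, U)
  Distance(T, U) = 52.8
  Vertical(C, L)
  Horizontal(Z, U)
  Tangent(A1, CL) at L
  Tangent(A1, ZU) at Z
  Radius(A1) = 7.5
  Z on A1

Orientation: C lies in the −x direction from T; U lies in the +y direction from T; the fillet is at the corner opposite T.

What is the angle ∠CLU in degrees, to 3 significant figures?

103°

The virtual corner opposite T is at (-33.7, 52.8). A1 meets CL tangentially, so AL is at right angles to CL and the tangent condition forces AZ to be normal to ZU, with radius 7.5, so the center A sits 7.5 in from both sides at A = (-26.2, 45.3). That places the tangent points at L = (-33.7, 45.3) on CL and Z = (-26.2, 52.8) on ZU. Then cos ∠CLU = LC·LU / (|LC||LU|), giving 103°.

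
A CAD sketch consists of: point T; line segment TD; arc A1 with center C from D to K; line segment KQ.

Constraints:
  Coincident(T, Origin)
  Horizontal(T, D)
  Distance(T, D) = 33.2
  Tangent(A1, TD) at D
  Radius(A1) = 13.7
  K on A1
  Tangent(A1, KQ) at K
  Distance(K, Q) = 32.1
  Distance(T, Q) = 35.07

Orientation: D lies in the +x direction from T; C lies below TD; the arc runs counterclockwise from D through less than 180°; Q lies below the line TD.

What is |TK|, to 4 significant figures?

22.41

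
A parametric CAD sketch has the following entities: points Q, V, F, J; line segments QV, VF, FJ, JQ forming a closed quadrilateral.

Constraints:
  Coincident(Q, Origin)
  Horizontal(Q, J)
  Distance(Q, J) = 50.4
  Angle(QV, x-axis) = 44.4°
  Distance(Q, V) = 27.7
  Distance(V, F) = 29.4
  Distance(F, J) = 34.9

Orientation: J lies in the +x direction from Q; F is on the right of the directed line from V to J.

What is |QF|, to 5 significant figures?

19.600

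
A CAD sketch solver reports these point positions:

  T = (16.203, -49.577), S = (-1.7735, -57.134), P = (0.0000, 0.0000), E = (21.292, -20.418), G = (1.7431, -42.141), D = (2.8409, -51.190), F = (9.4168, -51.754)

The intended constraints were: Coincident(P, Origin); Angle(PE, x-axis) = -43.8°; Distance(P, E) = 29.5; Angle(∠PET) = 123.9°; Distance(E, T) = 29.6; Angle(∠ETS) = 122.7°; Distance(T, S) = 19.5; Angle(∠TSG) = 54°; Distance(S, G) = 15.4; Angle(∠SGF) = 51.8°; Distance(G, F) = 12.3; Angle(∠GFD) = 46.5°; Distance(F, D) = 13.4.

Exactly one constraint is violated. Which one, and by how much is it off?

Distance(F, D) = 13.4 — off by 6.80.

P = (0.00, 0.00) ✓; PE at -43.80° ✓; |PE| = 29.50 ✓; ∠PET = 123.9° ✓; |ET| = 29.60 ✓; ∠ETS = 122.7° ✓; |TS| = 19.50 ✓; ∠TSG = 54.00° ✓; |SG| = 15.40 ✓; ∠SGF = 51.80° ✓; |GF| = 12.30 ✓; ∠GFD = 46.50° ✓; |FD| = 6.600 ✗.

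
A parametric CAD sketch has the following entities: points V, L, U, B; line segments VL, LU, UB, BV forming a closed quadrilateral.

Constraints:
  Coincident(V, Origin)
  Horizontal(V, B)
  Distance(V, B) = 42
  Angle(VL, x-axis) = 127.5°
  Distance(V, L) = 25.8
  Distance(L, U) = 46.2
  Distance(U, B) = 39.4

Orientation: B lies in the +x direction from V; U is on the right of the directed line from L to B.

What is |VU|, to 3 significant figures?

20.8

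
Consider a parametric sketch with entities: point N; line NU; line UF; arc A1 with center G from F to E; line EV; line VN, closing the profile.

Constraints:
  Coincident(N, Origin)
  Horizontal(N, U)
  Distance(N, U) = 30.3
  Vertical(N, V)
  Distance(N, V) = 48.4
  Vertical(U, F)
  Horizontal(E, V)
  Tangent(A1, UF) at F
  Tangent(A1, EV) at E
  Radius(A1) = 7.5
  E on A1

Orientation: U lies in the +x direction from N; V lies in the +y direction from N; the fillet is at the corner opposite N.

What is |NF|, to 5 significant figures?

50.901

N is at the origin; NU is horizontal with |NU| = 30.3 and U on the +x side, so U = (30.300, 0.0000). NV is vertical with |NV| = 48.4 and V on the +y side, so V = (0.0000, 48.400). The virtual corner opposite N is at (30.300, 48.400). Tangency of A1 to UF means the radius GF is perpendicular to UF and tangency of A1 to EV means the radius GE is perpendicular to EV, with radius 7.5, so the center G sits 7.5 in from both sides at G = (22.800, 40.900). That places the tangent points at F = (30.300, 40.900) on UF and E = (22.800, 48.400) on EV. Then |NF| = |F − N| = 50.901.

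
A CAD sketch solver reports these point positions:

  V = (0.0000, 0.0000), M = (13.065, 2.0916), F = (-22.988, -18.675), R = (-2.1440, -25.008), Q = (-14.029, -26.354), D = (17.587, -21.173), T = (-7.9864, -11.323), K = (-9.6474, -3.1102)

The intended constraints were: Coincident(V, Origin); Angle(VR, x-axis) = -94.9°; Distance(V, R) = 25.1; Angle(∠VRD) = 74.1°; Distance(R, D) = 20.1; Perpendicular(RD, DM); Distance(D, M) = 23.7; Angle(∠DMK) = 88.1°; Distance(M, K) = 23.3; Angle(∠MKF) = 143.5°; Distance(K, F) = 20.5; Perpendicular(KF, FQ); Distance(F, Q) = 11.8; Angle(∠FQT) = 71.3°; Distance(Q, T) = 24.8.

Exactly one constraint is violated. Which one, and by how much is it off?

Distance(Q, T) = 24.8 — off by 8.60.

V = (0.00, 0.00) ✓; VR at -94.90° ✓; |VR| = 25.10 ✓; ∠VRD = 74.10° ✓; |RD| = 20.10 ✓; ∠(RD, DM) = 90.00° ✓; |DM| = 23.70 ✓; ∠DMK = 88.10° ✓; |MK| = 23.30 ✓; ∠MKF = 143.5° ✓; |KF| = 20.50 ✓; ∠(KF, FQ) = 90.00° ✓; |FQ| = 11.80 ✓; ∠FQT = 71.30° ✓; |QT| = 16.20 ✗.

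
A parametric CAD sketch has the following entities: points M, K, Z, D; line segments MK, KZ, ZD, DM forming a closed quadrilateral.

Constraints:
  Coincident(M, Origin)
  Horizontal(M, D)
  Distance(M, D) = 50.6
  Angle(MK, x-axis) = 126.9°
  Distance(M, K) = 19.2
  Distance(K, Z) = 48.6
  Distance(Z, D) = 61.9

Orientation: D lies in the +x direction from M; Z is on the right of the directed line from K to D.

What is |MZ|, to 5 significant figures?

32.412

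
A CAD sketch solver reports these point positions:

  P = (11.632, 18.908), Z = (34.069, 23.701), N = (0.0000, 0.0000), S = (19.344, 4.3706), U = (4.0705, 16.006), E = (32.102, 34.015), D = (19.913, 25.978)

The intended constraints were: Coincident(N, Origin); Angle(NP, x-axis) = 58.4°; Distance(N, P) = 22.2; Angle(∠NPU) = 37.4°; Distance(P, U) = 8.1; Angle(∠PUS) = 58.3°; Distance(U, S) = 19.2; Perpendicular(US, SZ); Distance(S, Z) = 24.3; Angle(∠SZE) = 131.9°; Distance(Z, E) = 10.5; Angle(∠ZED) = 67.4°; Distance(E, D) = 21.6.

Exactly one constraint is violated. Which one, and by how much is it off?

Distance(E, D) = 21.6 — off by 7.00.

N = (0.00, 0.00) ✓; NP at 58.40° ✓; |NP| = 22.20 ✓; ∠NPU = 37.40° ✓; |PU| = 8.099 ✓; ∠PUS = 58.30° ✓; |US| = 19.20 ✓; ∠(US, SZ) = 90.00° ✓; |SZ| = 24.30 ✓; ∠SZE = 131.9° ✓; |ZE| = 10.50 ✓; ∠ZED = 67.40° ✓; |ED| = 14.60 ✗.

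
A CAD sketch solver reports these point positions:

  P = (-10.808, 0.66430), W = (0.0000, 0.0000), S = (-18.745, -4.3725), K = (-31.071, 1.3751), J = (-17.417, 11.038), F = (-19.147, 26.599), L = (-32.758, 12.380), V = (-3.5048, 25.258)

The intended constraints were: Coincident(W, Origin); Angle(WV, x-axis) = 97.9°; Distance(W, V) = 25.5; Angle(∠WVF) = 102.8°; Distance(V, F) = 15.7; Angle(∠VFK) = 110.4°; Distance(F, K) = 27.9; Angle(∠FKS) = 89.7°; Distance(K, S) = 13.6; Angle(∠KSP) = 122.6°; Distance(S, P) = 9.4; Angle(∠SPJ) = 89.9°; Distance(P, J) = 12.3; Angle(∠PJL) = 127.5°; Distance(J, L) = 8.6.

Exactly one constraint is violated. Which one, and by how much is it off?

Distance(J, L) = 8.6 — off by 6.80.

W = (0.00, 0.00) ✓; WV at 97.90° ✓; |WV| = 25.50 ✓; ∠WVF = 102.8° ✓; |VF| = 15.70 ✓; ∠VFK = 110.4° ✓; |FK| = 27.90 ✓; ∠FKS = 89.70° ✓; |KS| = 13.60 ✓; ∠KSP = 122.6° ✓; |SP| = 9.400 ✓; ∠SPJ = 89.90° ✓; |PJ| = 12.30 ✓; ∠PJL = 127.5° ✓; |JL| = 15.40 ✗.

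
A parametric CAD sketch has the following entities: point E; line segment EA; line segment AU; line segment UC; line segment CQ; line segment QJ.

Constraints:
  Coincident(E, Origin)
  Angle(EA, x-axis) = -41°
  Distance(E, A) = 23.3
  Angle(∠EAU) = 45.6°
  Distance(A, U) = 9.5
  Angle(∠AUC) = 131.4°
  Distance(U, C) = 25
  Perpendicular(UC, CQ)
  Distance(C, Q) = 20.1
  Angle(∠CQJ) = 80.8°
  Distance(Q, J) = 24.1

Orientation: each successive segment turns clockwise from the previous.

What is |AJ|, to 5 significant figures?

11.804

UC is perpendicular to CQ, so CQ runs at 46.000°; with |CQ| = 20.1, Q = (4.0945, 15.777). ∠CQJ = 80.8° gives QJ at -53.200° from the x-axis; with |QJ| = 24.1, J = (18.531, -3.5205). Then |AJ| = |J − A| = 11.804.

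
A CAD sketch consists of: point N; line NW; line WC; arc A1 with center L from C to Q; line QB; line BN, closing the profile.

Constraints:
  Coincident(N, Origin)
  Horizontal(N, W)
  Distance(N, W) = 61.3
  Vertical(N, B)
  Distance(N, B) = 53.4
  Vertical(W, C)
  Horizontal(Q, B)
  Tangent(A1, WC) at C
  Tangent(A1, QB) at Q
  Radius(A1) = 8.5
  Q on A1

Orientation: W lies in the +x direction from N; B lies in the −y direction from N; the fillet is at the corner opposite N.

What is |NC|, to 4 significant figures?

75.98

N is at the origin; N and W share the same y with |NW| = 61.3 and W on the +x side, so W = (61.30, 0.000). NB is vertical with |NB| = 53.4 and B on the −y side, so B = (0.000, -53.40). The virtual corner opposite N is at (61.30, -53.40). Tangency of A1 to WC means the radius LC is perpendicular to WC and since A1 is tangent to QB there, LQ ⟂ QB, with radius 8.5, so the center L sits 8.5 in from both sides at L = (52.80, -44.90). That places the tangent points at C = (61.30, -44.90) on WC and Q = (52.80, -53.40) on QB. Then |NC| = |C − N| = 75.98.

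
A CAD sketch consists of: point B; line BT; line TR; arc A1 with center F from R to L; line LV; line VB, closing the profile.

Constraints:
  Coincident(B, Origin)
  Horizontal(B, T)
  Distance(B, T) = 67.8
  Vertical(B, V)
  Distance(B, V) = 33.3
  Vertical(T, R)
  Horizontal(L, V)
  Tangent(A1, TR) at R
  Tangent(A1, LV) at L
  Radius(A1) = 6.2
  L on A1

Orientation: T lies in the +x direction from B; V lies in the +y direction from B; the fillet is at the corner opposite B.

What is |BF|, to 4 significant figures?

67.30

B is at the origin; B and T share the same y with |BT| = 67.8 and T on the +x side, so T = (67.80, 0.000). B and V share the same x with |BV| = 33.3 and V on the +y side, so V = (0.000, 33.30). The virtual corner opposite B is at (67.80, 33.30). Tangency of A1 to TR means the radius FR is perpendicular to TR and tangency of A1 to LV means the radius FL is perpendicular to LV, with radius 6.2, so the center F sits 6.2 in from both sides at F = (61.60, 27.10). Then |BF| = |F − B| = 67.30.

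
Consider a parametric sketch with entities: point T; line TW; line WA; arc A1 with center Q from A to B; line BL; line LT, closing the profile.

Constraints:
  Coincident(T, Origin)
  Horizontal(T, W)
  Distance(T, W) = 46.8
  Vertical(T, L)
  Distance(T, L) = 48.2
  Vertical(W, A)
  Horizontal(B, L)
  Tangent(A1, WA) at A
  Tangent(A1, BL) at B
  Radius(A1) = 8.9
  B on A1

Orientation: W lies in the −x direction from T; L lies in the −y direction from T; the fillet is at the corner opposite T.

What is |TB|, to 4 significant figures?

61.32

The virtual corner opposite T is at (-46.80, -48.20). Since A1 is tangent to WA there, QA ⟂ WA and since A1 is tangent to BL there, QB ⟂ BL, with radius 8.9, so the center Q sits 8.9 in from both sides at Q = (-37.90, -39.30). That places the tangent points at A = (-46.80, -39.30) on WA and B = (-37.90, -48.20) on BL. Then |TB| = |B − T| = 61.32.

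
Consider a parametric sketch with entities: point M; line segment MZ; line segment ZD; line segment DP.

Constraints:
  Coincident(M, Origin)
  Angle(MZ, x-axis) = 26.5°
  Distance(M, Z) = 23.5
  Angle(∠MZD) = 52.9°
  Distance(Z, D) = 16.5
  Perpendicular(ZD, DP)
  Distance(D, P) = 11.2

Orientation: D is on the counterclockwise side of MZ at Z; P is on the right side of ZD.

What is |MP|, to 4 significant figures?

30.03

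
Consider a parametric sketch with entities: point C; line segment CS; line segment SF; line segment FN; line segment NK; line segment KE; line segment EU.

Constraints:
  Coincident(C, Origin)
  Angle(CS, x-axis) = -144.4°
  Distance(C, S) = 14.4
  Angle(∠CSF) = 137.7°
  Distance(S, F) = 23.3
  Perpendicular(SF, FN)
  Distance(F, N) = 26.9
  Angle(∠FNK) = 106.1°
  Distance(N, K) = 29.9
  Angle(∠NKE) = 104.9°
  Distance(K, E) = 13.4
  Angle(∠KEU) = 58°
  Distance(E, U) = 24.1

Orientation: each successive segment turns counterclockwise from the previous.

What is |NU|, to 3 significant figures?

11.9

∠NKE = 104.9° gives KE at 137° from the x-axis; with |KE| = 13.4, E = (14.1, -1.30). ∠KEU = 58.0° gives EU at -101° from the x-axis; with |EU| = 24.1, U = (9.41, -24.9). Then |NU| = |U − N| = 11.9.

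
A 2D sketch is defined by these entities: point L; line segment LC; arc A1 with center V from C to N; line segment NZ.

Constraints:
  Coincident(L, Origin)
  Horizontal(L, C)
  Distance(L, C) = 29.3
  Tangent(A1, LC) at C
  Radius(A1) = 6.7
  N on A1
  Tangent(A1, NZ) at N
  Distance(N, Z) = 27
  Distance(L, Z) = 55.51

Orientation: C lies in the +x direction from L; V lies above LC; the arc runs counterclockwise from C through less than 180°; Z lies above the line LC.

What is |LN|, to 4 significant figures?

35.24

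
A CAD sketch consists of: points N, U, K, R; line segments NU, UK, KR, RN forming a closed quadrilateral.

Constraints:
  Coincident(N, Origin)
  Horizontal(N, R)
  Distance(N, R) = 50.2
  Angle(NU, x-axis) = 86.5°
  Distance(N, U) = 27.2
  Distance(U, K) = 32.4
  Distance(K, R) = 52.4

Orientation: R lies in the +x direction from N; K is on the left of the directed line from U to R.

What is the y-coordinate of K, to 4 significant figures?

47.08

N is at the origin; N and R share the same y with |NR| = 50.2 and R in +x, so R = (50.2, 0). NU runs at 86.5° with |NU| = 27.2, so U = (1.661, 27.15). K is determined by |UK| = 32.4 and |KR| = 52.4 together: it lies at the intersection of circle(U, 32.4) and circle(R, 52.4). With |UR| = 55.62, the foot of the radical line on UR is 12.56 from U and the perpendicular offset is √(32.4² − 12.56²) = 29.87. Taking the left-of-UR solution: K = (27.20, 47.08).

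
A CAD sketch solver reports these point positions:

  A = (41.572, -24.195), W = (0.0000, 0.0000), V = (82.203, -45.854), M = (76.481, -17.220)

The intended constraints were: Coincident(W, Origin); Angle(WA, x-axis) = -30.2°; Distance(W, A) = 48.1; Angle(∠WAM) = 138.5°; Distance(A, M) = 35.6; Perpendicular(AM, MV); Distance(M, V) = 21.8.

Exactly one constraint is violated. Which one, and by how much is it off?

Distance(M, V) = 21.8 — off by 7.40.

W = (0.00, 0.00) ✓; WA at -30.20° ✓; |WA| = 48.10 ✓; ∠WAM = 138.5° ✓; |AM| = 35.60 ✓; ∠(AM, MV) = 90.00° ✓; |MV| = 29.20 ✗.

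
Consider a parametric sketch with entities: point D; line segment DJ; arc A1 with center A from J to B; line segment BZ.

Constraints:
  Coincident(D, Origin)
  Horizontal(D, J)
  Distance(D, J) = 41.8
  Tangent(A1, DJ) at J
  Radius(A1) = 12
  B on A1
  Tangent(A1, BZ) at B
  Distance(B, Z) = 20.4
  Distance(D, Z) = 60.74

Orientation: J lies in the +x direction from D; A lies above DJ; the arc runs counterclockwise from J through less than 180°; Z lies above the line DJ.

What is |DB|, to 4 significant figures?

55.43

D is at the origin; DJ is horizontal with |DJ| = 41.8 and J on the +x side, so J = (41.80, 0.000). The tangent condition forces AJ to be normal to DJ, so A = J + (0, 12) = (41.80, 12.00). Since AB ⟂ BZ (tangency), |AZ| = √(12.0² + 20.4²) = 23.67 regardless of where B sits on A1. So Z lies on both circle(D, 60.74) and circle(A, 23.67); the above-DJ intersection is Z = (50.26, 34.10). B is the foot of the tangent from Z: B = (53.63, 13.98).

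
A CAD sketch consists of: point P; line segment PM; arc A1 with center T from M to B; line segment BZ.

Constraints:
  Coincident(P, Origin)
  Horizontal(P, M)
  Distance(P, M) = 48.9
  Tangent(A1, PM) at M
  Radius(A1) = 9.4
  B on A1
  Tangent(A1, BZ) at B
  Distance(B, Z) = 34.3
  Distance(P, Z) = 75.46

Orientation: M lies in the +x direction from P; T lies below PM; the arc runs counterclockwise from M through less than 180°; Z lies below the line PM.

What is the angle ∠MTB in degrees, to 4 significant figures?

127.8°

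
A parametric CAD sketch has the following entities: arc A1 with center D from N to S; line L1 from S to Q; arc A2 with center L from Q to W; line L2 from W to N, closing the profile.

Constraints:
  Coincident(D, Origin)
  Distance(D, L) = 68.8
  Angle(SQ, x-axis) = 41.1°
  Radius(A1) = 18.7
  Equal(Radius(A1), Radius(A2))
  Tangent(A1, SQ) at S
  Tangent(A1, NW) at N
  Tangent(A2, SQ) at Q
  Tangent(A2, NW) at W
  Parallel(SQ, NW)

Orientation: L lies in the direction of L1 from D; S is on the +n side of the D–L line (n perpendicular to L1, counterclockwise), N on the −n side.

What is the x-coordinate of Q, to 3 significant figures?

39.6

Tangency of A1 to both parallel lines with radius 18.7 puts S and N at D ± 18.7·n: S = (-12.3, 14.1), N = (12.3, -14.1). Equal radii place Q and W the same way about L: Q = L + 18.7·n = (39.6, 59.3), W = L − 18.7·n = (64.1, 31.1). So Q.x = 39.6.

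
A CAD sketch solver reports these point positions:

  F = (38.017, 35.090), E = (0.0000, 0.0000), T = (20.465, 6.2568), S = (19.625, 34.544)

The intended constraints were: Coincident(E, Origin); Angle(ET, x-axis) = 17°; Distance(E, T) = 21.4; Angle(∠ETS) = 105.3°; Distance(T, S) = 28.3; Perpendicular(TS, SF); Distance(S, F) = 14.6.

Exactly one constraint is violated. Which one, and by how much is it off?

Distance(S, F) = 14.6 — off by 3.80.

E = (0.00, 0.00) ✓; ET at 17.00° ✓; |ET| = 21.40 ✓; ∠ETS = 105.3° ✓; |TS| = 28.30 ✓; ∠(TS, SF) = 90.00° ✓; |SF| = 18.40 ✗.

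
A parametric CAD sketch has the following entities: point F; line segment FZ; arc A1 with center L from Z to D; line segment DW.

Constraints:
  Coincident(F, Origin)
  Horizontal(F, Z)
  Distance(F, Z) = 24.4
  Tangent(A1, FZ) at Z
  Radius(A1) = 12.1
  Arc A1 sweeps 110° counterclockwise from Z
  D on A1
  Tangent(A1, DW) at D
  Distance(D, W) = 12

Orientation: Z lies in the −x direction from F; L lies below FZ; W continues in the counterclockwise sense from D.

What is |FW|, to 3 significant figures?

41.9

F is at the origin; FZ is horizontal with |FZ| = 24.4 and Z on the −x side, so Z = (-24.4, 0.00). Tangency of A1 to FZ means the radius LZ is perpendicular to FZ, so L = Z + (0, -12.1) = (-24.4, -12.1). On A1, Z sits at bearing 90° from L; a 110° counterclockwise sweep puts D at bearing 200°, so D = L + 12.1·(cos 200°, sin 200°) = (-35.8, -16.2). Since A1 is tangent to DW there, LD ⟂ DW, so DW runs along (−sin 200°, cos 200°); with |DW| = 12.0, W = (-31.7, -27.5). Then |FW| = |W − F| = 41.9.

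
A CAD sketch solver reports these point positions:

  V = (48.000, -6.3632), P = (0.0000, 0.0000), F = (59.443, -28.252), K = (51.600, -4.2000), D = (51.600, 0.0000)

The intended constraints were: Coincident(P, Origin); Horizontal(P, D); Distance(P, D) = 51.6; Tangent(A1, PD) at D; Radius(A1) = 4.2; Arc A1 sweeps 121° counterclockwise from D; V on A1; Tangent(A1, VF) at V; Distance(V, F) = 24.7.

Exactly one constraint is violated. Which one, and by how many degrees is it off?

Tangent(A1, VF) at V — off by 3.40°.

P = (0.00, 0.00) ✓; P.y = 0.00, D.y = 0.00 ✓; |PD| = 51.60 ✓; ∠(KD, DP) = 90.00° ✓; |KD| = 4.200 ✓; bearing(K→V) − bearing(K→D) = 121.0° ✓; |KV| = 4.200 ✓; ∠(KV, VF) = 93.40° ✗; |VF| = 24.70 ✓.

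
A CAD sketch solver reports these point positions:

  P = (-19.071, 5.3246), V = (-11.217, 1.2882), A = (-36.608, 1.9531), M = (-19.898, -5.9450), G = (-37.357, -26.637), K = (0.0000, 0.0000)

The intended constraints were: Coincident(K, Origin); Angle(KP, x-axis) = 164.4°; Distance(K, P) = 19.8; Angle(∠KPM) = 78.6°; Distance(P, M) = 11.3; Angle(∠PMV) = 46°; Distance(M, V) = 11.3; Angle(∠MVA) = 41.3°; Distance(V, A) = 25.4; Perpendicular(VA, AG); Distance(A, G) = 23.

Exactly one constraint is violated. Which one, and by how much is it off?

Distance(A, G) = 23 — off by 5.60.

K = (0.00, 0.00) ✓; KP at 164.4° ✓; |KP| = 19.80 ✓; ∠KPM = 78.60° ✓; |PM| = 11.30 ✓; ∠PMV = 46.00° ✓; |MV| = 11.30 ✓; ∠MVA = 41.30° ✓; |VA| = 25.40 ✓; ∠(VA, AG) = 90.00° ✓; |AG| = 28.60 ✗.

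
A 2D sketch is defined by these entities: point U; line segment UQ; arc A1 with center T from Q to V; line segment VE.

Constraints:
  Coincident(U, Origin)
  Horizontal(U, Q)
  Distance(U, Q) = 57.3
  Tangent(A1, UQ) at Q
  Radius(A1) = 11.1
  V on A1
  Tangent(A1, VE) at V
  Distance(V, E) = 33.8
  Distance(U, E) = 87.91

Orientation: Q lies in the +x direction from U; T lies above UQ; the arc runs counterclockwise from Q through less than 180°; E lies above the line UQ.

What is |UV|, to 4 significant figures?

68.27

U is at the origin; U and Q share the same y with |UQ| = 57.3 and Q on the +x side, so Q = (57.30, 0.000). The tangent condition forces TQ to be normal to UQ, so T = Q + (0, 11.1) = (57.30, 11.10). Since TV ⟂ VE (tangency), |TE| = √(11.1² + 33.8²) = 35.58 regardless of where V sits on A1. So E lies on both circle(U, 87.91) and circle(T, 35.58); the above-UQ intersection is E = (78.42, 39.73). V is the foot of the tangent from E: V = (67.84, 7.626).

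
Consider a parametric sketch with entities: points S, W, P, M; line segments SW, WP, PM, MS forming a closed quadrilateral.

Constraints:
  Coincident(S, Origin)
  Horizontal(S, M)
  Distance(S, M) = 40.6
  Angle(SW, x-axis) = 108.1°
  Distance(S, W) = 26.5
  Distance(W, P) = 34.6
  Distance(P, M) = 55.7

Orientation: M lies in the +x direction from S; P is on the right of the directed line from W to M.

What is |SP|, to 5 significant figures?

16.899

Checks: |WP| = 34.60 ✓; |PM| = 55.70 ✓.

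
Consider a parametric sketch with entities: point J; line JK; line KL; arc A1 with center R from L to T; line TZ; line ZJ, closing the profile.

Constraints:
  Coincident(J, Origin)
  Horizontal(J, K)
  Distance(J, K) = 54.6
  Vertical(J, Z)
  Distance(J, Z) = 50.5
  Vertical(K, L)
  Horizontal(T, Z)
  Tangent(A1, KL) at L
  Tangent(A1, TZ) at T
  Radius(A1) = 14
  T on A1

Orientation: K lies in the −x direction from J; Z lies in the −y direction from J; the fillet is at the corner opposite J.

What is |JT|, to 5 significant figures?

64.797

The virtual corner opposite J is at (-54.600, -50.500). Tangency of A1 to KL means the radius RL is perpendicular to KL and tangency of A1 to TZ means the radius RT is perpendicular to TZ, with radius 14.0, so the center R sits 14.0 in from both sides at R = (-40.600, -36.500). That places the tangent points at L = (-54.600, -36.500) on KL and T = (-40.600, -50.500) on TZ. Then |JT| = |T − J| = 64.797.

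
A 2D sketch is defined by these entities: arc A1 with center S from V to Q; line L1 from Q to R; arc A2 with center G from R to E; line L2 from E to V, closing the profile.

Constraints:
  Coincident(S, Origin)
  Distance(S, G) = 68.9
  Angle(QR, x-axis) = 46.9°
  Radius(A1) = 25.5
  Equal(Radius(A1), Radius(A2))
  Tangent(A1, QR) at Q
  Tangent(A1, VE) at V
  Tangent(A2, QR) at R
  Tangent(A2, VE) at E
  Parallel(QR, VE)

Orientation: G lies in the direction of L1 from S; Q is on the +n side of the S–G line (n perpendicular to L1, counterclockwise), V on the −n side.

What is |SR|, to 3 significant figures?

73.5

The slot axis is L1's direction at 46.9°, so u = (cos 46.9°, sin 46.9°) = (0.683, 0.730) and n = (−sin 46.9°, cos 46.9°) = (-0.730, 0.683). S is at the origin and G lies 68.9 along u from S, so G = 68.9·u = (47.1, 50.3). Tangency of A1 to both parallel lines with radius 25.5 puts Q and V at S ± 25.5·n: Q = (-18.6, 17.4), V = (18.6, -17.4). Equal radii place R and E the same way about G: R = G + 25.5·n = (28.5, 67.7), E = G − 25.5·n = (65.7, 32.9). Then |SR| = |R − S| = 73.5.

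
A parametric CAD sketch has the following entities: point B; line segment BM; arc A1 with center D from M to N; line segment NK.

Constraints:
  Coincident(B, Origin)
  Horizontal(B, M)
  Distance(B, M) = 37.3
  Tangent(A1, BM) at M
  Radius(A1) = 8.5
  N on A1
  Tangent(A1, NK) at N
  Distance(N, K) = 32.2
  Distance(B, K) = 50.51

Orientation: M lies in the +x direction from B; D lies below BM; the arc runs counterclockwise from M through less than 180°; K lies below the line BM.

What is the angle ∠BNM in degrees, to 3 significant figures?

117°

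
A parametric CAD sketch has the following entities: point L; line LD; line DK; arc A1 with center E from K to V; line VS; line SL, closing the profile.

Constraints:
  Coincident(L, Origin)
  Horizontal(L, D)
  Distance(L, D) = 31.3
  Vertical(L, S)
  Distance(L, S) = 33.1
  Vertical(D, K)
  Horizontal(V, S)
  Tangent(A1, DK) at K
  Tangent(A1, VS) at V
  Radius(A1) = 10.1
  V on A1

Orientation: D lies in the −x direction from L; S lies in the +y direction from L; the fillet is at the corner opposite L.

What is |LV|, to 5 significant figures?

39.307

L is at the origin; L and D share the same y with |LD| = 31.3 and D on the −x side, so D = (-31.300, 0.0000). L and S share the same x with |LS| = 33.1 and S on the +y side, so S = (0.0000, 33.100). The virtual corner opposite L is at (-31.300, 33.100). Since A1 is tangent to DK there, EK ⟂ DK and A1 meets VS tangentially, so EV is at right angles to VS, with radius 10.1, so the center E sits 10.1 in from both sides at E = (-21.200, 23.000). That places the tangent points at K = (-31.300, 23.000) on DK and V = (-21.200, 33.100) on VS. Then |LV| = |V − L| = 39.307.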